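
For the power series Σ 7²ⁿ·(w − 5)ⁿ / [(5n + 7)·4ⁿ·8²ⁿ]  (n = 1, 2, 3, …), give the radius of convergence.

R = 256/49

The ratio of consecutive coefficients is [(5n + 7)/(5(n+1) + 7)] · 49/(4·64) → 49/256.
Hence the series converges for |w − 5| < 1/(49/256) = 256/49, so the radius of convergence is 256/49.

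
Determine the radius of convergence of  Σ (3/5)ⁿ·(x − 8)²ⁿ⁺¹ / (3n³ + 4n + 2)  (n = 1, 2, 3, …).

R = √15/3

By the ratio test, |a_{n+1}/a_n| = [(3n³ + 4n + 2)/(3(n+1)³ + 4(n+1) + 2)] · 3/5 → 3/5.
Writing y = (x − 8)², the series in y has radius 5/3, so |x − 8| < √(5/3) and R = √15/3.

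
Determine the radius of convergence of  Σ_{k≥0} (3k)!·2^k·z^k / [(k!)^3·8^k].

Apply the ratio test: |a_{k+1}| / |a_k| = (3k+1)·(3k+2)·(3k+3)/(k+1)³ · 2/8, which tends to 27/4 as k → ∞.
Hence the series converges for |z| < 1/(27/4) = 4/27, so the radius of convergence is 4/27.

R = 4/27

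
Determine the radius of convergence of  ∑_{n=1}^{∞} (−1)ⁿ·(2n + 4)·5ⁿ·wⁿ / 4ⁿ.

By the ratio test, |a_{n+1}/a_n| = [(2(n+1) + 4)/(2n + 4)] · 5/4 → 5/4.
The series converges when 5/4 · |w| < 1, giving R = 4/5.

R = 4/5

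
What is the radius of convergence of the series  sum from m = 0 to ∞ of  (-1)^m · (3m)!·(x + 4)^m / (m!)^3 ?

R = 1/27

Ratio test: |a_{m+1}/a_m| = (3m+1)·(3m+2)·(3m+3)/(m+1)³ → 27 as m → ∞.
Thus R = 1/(27) = 1/27.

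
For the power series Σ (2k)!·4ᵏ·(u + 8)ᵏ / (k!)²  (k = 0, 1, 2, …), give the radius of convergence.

R = 1/16

Apply the ratio test: |a_{k+1}| / |a_k| = (2k+1)·(2k+2)/(k+1)² · 4, which tends to 16 as k → ∞.
Convergence for |u + 8| · 16 < 1, i.e. |u + 8| < 1/16. So R = 1/16.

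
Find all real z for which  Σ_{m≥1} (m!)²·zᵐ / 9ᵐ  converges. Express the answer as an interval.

{0}

The ratio of consecutive coefficients is (m+1)² · 1/9 → ∞.
The ratio grows without bound, so the series diverges whenever z ≠ 0; it converges only at z = 0. R = 0.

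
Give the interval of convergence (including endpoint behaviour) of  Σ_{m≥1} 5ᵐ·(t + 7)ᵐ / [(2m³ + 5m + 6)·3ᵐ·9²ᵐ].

[-278/5, 208/5]

Ratio test: |a_{m+1}/a_m| = [(2m³ + 5m + 6)/(2(m+1)³ + 5(m+1) + 6)] · 5/(3·81) → 5/243 as m → ∞.
Hence the series converges for |t + 7| < 1/(5/243) = 243/5, so the radius of convergence is 243/5.
At t = 208/5: the series is dominated by a constant times Σ 1/m³, which converges (p = 3 > 1).
Endpoint t = -278/5: the terms are on the order of 1/m³, so the series converges absolutely by comparison with the p-series (p = 3 > 1).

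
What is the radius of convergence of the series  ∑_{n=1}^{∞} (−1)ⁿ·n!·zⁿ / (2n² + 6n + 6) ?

R = 0

Ratio test: |a_{n+1}/a_n| = (n+1) · (2n² + 6n + 6)/(2(n+1)² + 6(n+1) + 6) → ∞ as n → ∞.
The ratio grows without bound, so the series diverges whenever z ≠ 0; it converges only at z = 0. R = 0.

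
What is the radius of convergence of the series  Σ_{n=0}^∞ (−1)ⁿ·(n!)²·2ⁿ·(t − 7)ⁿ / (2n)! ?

The ratio of consecutive coefficients is (n+1)²/[(2n+1)·(2n+2)] · 2 → 1/2.
The series converges when 1/2 · |t − 7| < 1, giving R = 2.

R = 2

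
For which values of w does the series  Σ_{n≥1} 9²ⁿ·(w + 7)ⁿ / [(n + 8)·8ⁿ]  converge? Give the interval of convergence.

By the ratio test, |a_{n+1}/a_n| = [(n + 8)/((n+1) + 8)] · 81/8 → 81/8.
Hence the series converges for |w + 7| < 1/(81/8) = 8/81, so the radius of convergence is 8/81.
Endpoint w = -559/81: the terms behave like c/n; limit comparison with the harmonic series gives divergence.
Endpoint w = -575/81: the terms alternate in sign and decrease monotonically to 0 in absolute value (size ~ c/n), so the alternating series test gives convergence.

[-575/81, -559/81)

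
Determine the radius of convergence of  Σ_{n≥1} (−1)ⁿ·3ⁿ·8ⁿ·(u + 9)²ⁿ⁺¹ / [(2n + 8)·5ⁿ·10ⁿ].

R = 5√3/6

By the ratio test, |a_{n+1}/a_n| = [(2n + 8)/(2(n+1) + 8)] · 3·8/(5·10) → 12/25.
Since the exponent of (u + 9) increases by 2 each term, convergence requires |u + 9|² < 25/12, hence R = 5√3/6.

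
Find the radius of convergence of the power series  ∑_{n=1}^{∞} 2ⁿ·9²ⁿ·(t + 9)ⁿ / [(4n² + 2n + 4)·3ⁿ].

R = 1/54

The ratio of consecutive coefficients is [(4n² + 2n + 4)/(4(n+1)² + 2(n+1) + 4)] · 2·81/3 → 54.
Thus R = 1/(54) = 1/54.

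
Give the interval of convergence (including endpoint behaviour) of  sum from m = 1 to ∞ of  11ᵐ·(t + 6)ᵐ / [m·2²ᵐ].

[-70/11, -62/11)

Apply the ratio test: |a_{m+1}| / |a_m| = [m/(m+1)] · 11/4, which tends to 11/4 as m → ∞.
The series converges when 11/4 · |t + 6| < 1, giving R = 4/11.
When t = -62/11, the terms behave like c/m; limit comparison with the harmonic series gives divergence.
At t = -70/11: an alternating series whose terms decrease to 0 in absolute value, so it converges by the Leibniz criterion.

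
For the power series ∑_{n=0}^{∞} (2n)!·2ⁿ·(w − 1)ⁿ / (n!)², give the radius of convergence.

The ratio of consecutive coefficients is (2n+1)·(2n+2)/(n+1)² · 2 → 8.
Hence the series converges for |w − 1| < 1/(8) = 1/8, so the radius of convergence is 1/8.

R = 1/8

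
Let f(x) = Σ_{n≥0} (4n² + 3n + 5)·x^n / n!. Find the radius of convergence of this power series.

Apply the ratio test: |a_{n+1}| / |a_n| = (4(n+1)² + 3(n+1) + 5)/(4n² + 3n + 5) · 1/(n+1), which tends to 0 as n → ∞.
Since the limit is 0 < 1 for every x, the series converges on all of ℝ and R = ∞.

R = ∞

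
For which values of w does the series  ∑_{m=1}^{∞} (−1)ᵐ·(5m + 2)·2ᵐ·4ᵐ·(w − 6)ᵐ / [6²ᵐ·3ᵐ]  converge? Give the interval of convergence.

(-15/2, 39/2)

The ratio of consecutive coefficients is [(5(m+1) + 2)/(5m + 2)] · 2·4/(36·3) → 2/27.
Convergence for |w − 6| · 2/27 < 1, i.e. |w − 6| < 27/2. So R = 27/2.
When w = 39/2, the terms do not tend to 0, so the series diverges.
At w = -15/2: the m-th term does not approach 0; divergence by the term test.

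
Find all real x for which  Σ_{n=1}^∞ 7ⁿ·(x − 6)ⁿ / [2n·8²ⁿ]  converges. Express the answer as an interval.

The ratio of consecutive coefficients is [2n/2(n+1)] · 7/64 → 7/64.
Convergence for |x − 6| · 7/64 < 1, i.e. |x − 6| < 64/7. So R = 64/7.
At x = 106/7: comparison with the harmonic series Σ 1/n shows the series diverges.
Endpoint x = -22/7: an alternating series whose terms decrease to 0 in absolute value, so it converges by the Leibniz criterion.

[-22/7, 106/7)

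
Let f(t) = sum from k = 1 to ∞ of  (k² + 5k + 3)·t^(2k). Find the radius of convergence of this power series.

Apply the ratio test: |a_{k+1}| / |a_k| = ((k+1)² + 5(k+1) + 3)/(k² + 5k + 3), which tends to 1 as k → ∞.
Writing y = t², the series in y has radius 1, so |t| < √(1) = 1 and R = 1.

R = 1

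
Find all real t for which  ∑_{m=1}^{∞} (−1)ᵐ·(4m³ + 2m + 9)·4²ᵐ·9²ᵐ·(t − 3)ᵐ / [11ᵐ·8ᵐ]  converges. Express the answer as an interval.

(475/162, 497/162)

The ratio of consecutive coefficients is [(4(m+1)³ + 2(m+1) + 9)/(4m³ + 2m + 9)] · 16·81/(11·8) → 162/11.
The series converges when 162/11 · |t − 3| < 1, giving R = 11/162.
When t = 497/162, the terms have absolute value of order m³, which does not tend to 0, so the series diverges by the divergence test.
At t = 475/162: the terms have absolute value of order m³, which does not tend to 0, so the series diverges by the divergence test.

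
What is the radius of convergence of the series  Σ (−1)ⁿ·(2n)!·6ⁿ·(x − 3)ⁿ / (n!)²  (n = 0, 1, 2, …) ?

R = 1/24

By the ratio test, |a_{n+1}/a_n| = (2n+1)·(2n+2)/(n+1)² · 6 → 24.
The series converges when 24 · |x − 3| < 1, giving R = 1/24.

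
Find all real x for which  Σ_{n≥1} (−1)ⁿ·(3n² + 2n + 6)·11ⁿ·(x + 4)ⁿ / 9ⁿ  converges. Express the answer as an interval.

(-53/11, -35/11)

Ratio test: |a_{n+1}/a_n| = [(3(n+1)² + 2(n+1) + 6)/(3n² + 2n + 6)] · 11/9 → 11/9 as n → ∞.
The series converges when 11/9 · |x + 4| < 1, giving R = 9/11.
Endpoint x = -35/11: the terms have absolute value of order n², which does not tend to 0, so the series diverges by the divergence test.
Check x = -53/11: the n-th term does not approach 0; divergence by the term test.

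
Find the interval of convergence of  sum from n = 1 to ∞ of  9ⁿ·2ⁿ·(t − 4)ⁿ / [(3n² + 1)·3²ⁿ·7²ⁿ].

[-41/2, 57/2]

Ratio test: |a_{n+1}/a_n| = [(3n² + 1)/(3(n+1)² + 1)] · 9·2/(9·49) → 2/49 as n → ∞.
Thus R = 1/(2/49) = 49/2.
At t = 57/2: absolute convergence follows by limit comparison with Σ 1/n².
Endpoint t = -41/2: the series is dominated by a constant times Σ 1/n², which converges (p = 2 > 1).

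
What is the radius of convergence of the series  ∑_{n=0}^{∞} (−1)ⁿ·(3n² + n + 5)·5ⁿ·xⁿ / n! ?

R = ∞

The ratio of consecutive coefficients is (3(n+1)² + (n+1) + 5)/(3n² + n + 5) · 5 · 1/(n+1) → 0.
The limit is 0, so the series converges for all x; R = ∞.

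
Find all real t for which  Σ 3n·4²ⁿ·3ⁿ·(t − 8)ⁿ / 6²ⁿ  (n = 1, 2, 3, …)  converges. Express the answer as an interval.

By the ratio test, |a_{n+1}/a_n| = [3(n+1)/3n] · 16·3/36 → 4/3.
Thus R = 1/(4/3) = 3/4.
Check t = 35/4: the n-th term does not approach 0; divergence by the term test.
At t = 29/4: the n-th term does not approach 0; divergence by the term test.

(29/4, 35/4)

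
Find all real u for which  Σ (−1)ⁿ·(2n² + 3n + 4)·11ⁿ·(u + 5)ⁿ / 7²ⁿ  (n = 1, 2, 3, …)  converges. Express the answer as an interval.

(-104/11, -6/11)

Ratio test: |a_{n+1}/a_n| = [(2(n+1)² + 3(n+1) + 4)/(2n² + 3n + 4)] · 11/49 → 11/49 as n → ∞.
The series converges when 11/49 · |u + 5| < 1, giving R = 49/11.
Check u = -6/11: the terms do not tend to 0, so the series diverges.
When u = -104/11, the terms do not tend to 0, so the series diverges.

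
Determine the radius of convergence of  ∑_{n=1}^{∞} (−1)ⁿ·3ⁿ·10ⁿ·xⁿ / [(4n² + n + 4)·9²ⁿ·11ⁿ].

R = 297/10

Apply the ratio test: |a_{n+1}| / |a_n| = [(4n² + n + 4)/(4(n+1)² + (n+1) + 4)] · 3·10/(81·11), which tends to 10/297 as n → ∞.
The series converges when 10/297 · |x| < 1, giving R = 297/10.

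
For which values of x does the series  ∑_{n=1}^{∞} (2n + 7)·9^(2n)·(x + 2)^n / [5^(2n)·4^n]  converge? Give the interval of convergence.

By the ratio test, |a_{n+1}/a_n| = [(2(n+1) + 7)/(2n + 7)] · 81/(25·4) → 81/100.
Thus R = 1/(81/100) = 100/81.
Check x = -62/81: the n-th term does not approach 0; divergence by the term test.
At x = -262/81: the terms do not tend to 0, so the series diverges.

(-262/81, -62/81)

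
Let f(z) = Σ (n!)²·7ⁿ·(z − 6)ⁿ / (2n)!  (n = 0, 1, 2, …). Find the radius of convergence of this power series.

The ratio of consecutive coefficients is (n+1)²/[(2n+1)·(2n+2)] · 7 → 7/4.
Thus R = 1/(7/4) = 4/7.

R = 4/7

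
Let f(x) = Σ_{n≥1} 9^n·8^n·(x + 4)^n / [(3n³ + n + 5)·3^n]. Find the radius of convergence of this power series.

R = 1/24

Apply the ratio test: |a_{n+1}| / |a_n| = [(3n³ + n + 5)/(3(n+1)³ + (n+1) + 5)] · 9·8/3, which tends to 24 as n → ∞.
Convergence for |x + 4| · 24 < 1, i.e. |x + 4| < 1/24. So R = 1/24.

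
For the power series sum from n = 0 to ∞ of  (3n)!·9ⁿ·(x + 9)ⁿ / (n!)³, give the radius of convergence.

By the ratio test, |a_{n+1}/a_n| = (3n+1)·(3n+2)·(3n+3)/(n+1)³ · 9 → 243.
The series converges when 243 · |x + 9| < 1, giving R = 1/243.

R = 1/243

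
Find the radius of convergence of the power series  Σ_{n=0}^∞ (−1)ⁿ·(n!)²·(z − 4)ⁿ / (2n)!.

R = 4

By the ratio test, |a_{n+1}/a_n| = (n+1)²/[(2n+1)·(2n+2)] → 1/4.
Hence the series converges for |z − 4| < 1/(1/4) = 4, so the radius of convergence is 4.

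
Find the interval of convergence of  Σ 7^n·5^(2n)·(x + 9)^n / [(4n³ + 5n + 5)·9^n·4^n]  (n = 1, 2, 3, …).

Ratio test: |a_{n+1}/a_n| = [(4n³ + 5n + 5)/(4(n+1)³ + 5(n+1) + 5)] · 7·25/(9·4) → 175/36 as n → ∞.
The series converges when 175/36 · |x + 9| < 1, giving R = 36/175.
At x = -1539/175: the terms are on the order of 1/n³, so the series converges absolutely by comparison with the p-series (p = 3 > 1).
At x = -1611/175: the terms are on the order of 1/n³, so the series converges absolutely by comparison with the p-series (p = 3 > 1).

[-1611/175, -1539/175]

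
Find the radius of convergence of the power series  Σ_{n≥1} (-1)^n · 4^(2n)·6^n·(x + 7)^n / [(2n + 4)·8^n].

By the ratio test, |a_{n+1}/a_n| = [(2n + 4)/(2(n+1) + 4)] · 16·6/8 → 12.
The series converges when 12 · |x + 7| < 1, giving R = 1/12.

R = 1/12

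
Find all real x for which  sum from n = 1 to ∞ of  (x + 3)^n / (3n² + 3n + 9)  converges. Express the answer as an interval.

By the ratio test, |a_{n+1}/a_n| = (3n² + 3n + 9)/(3(n+1)² + 3(n+1) + 9) → 1.
Hence R = 1.
When x = -2, the terms are on the order of 1/n², so the series converges absolutely by comparison with the p-series (p = 2 > 1).
At x = -4: the terms are on the order of 1/n², so the series converges absolutely by comparison with the p-series (p = 2 > 1).

[-4, -2]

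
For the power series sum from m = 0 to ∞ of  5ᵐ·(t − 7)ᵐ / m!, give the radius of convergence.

R = ∞

By the ratio test, |a_{m+1}/a_m| = 5 · 1/(m+1) → 0.
The ratio tends to 0 regardless of t, hence R = ∞.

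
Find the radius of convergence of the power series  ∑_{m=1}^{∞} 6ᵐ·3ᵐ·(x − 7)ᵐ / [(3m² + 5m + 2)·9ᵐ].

Ratio test: |a_{m+1}/a_m| = [(3m² + 5m + 2)/(3(m+1)² + 5(m+1) + 2)] · 6·3/9 → 2 as m → ∞.
Thus R = 1/(2) = 1/2.

R = 1/2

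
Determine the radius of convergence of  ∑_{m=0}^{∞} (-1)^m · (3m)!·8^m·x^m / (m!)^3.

By the ratio test, |a_{m+1}/a_m| = (3m+1)·(3m+2)·(3m+3)/(m+1)³ · 8 → 216.
Hence the series converges for |x| < 1/(216) = 1/216, so the radius of convergence is 1/216.

R = 1/216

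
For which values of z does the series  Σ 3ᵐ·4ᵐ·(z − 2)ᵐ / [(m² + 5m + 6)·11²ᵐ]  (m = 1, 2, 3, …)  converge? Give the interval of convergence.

[-97/12, 145/12]

By the ratio test, |a_{m+1}/a_m| = [(m² + 5m + 6)/((m+1)² + 5(m+1) + 6)] · 3·4/121 → 12/121.
Convergence for |z − 2| · 12/121 < 1, i.e. |z − 2| < 121/12. So R = 121/12.
Endpoint z = 145/12: the terms are on the order of 1/m², so the series converges absolutely by comparison with the p-series (p = 2 > 1).
When z = -97/12, the terms are on the order of 1/m², so the series converges absolutely by comparison with the p-series (p = 2 > 1).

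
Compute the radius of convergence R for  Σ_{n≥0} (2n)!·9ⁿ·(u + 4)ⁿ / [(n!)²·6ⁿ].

R = 1/6

By the ratio test, |a_{n+1}/a_n| = (2n+1)·(2n+2)/(n+1)² · 9/6 → 6.
Convergence for |u + 4| · 6 < 1, i.e. |u + 4| < 1/6. So R = 1/6.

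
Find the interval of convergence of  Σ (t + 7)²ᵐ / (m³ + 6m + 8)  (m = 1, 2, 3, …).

[-8, -6]

Apply the ratio test: |a_{m+1}| / |a_m| = (m³ + 6m + 8)/((m+1)³ + 6(m+1) + 8), which tends to 1 as m → ∞.
Writing y = (t + 7)², the series in y has radius 1, so |t + 7| < √(1) = 1 and R = 1.
Endpoint t = -6: the series is dominated by a constant times Σ 1/m³, which converges (p = 3 > 1).
When t = -8, absolute convergence follows by limit comparison with Σ 1/m³.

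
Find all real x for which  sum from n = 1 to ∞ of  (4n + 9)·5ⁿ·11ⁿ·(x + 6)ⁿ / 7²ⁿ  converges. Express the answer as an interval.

(-379/55, -281/55)

The ratio of consecutive coefficients is [(4(n+1) + 9)/(4n + 9)] · 5·11/49 → 55/49.
The series converges when 55/49 · |x + 6| < 1, giving R = 49/55.
Endpoint x = -281/55: the terms have absolute value of order n, which does not tend to 0, so the series diverges by the divergence test.
At x = -379/55: the terms do not tend to 0, so the series diverges.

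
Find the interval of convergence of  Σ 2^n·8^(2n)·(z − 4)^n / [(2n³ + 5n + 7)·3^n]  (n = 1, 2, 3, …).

Apply the ratio test: |a_{n+1}| / |a_n| = [(2n³ + 5n + 7)/(2(n+1)³ + 5(n+1) + 7)] · 2·64/3, which tends to 128/3 as n → ∞.
Hence the series converges for |z − 4| < 1/(128/3) = 3/128, so the radius of convergence is 3/128.
At z = 515/128: absolute convergence follows by limit comparison with Σ 1/n³.
When z = 509/128, absolute convergence follows by limit comparison with Σ 1/n³.

[509/128, 515/128]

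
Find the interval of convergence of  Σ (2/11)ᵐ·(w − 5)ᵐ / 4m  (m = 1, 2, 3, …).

Ratio test: |a_{m+1}/a_m| = [4m/4(m+1)] · 2/11 → 2/11 as m → ∞.
Hence the series converges for |w − 5| < 1/(2/11) = 11/2, so the radius of convergence is 11/2.
At w = 21/2: the terms behave like c/m; limit comparison with the harmonic series gives divergence.
When w = -1/2, the terms alternate in sign and decrease monotonically to 0 in absolute value (size ~ c/m), so the alternating series test gives convergence.

[-1/2, 21/2)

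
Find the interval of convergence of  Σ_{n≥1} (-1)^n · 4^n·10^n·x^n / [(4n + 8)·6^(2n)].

(-9/10, 9/10]

Apply the ratio test: |a_{n+1}| / |a_n| = [(4n + 8)/(4(n+1) + 8)] · 4·10/36, which tends to 10/9 as n → ∞.
Hence the series converges for |x| < 1/(10/9) = 9/10, so the radius of convergence is 9/10.
Endpoint x = 9/10: convergence follows from the alternating series test (terms decrease monotonically to 0).
At x = -9/10: the terms are asymptotic to a nonzero constant times 1/n, so the series diverges by limit comparison with Σ 1/n.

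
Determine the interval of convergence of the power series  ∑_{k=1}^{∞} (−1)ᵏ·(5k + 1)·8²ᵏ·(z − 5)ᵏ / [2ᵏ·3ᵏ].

Ratio test: |a_{k+1}/a_k| = [(5(k+1) + 1)/(5k + 1)] · 64/(2·3) → 32/3 as k → ∞.
The series converges when 32/3 · |z − 5| < 1, giving R = 3/32.
When z = 163/32, the terms have absolute value of order k, which does not tend to 0, so the series diverges by the divergence test.
Check z = 157/32: the terms have absolute value of order k, which does not tend to 0, so the series diverges by the divergence test.

(157/32, 163/32)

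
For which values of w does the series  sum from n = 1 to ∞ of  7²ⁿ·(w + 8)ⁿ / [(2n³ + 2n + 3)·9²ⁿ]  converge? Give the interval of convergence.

Apply the ratio test: |a_{n+1}| / |a_n| = [(2n³ + 2n + 3)/(2(n+1)³ + 2(n+1) + 3)] · 49/81, which tends to 49/81 as n → ∞.
Convergence for |w + 8| · 49/81 < 1, i.e. |w + 8| < 81/49. So R = 81/49.
Check w = -311/49: the series is dominated by a constant times Σ 1/n³, which converges (p = 3 > 1).
At w = -473/49: absolute convergence follows by limit comparison with Σ 1/n³.

[-473/49, -311/49]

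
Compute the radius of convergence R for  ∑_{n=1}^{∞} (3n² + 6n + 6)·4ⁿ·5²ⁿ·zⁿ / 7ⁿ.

R = 7/100

Apply the ratio test: |a_{n+1}| / |a_n| = [(3(n+1)² + 6(n+1) + 6)/(3n² + 6n + 6)] · 4·25/7, which tends to 100/7 as n → ∞.
The series converges when 100/7 · |z| < 1, giving R = 7/100.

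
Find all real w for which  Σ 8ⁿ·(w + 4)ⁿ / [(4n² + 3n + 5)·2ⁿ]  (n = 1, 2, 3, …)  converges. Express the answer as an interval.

[-17/4, -15/4]

By the ratio test, |a_{n+1}/a_n| = [(4n² + 3n + 5)/(4(n+1)² + 3(n+1) + 5)] · 8/2 → 4.
Convergence for |w + 4| · 4 < 1, i.e. |w + 4| < 1/4. So R = 1/4.
At w = -15/4: the series is dominated by a constant times Σ 1/n², which converges (p = 2 > 1).
When w = -17/4, absolute convergence follows by limit comparison with Σ 1/n².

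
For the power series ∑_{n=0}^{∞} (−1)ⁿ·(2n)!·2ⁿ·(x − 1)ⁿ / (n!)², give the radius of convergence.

Apply the ratio test: |a_{n+1}| / |a_n| = (2n+1)·(2n+2)/(n+1)² · 2, which tends to 8 as n → ∞.
Hence the series converges for |x − 1| < 1/(8) = 1/8, so the radius of convergence is 1/8.

R = 1/8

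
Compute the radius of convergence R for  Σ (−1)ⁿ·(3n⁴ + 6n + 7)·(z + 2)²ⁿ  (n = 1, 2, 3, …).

By the ratio test, |a_{n+1}/a_n| = (3(n+1)⁴ + 6(n+1) + 7)/(3n⁴ + 6n + 7) → 1.
Successive powers of (z + 2) differ by 2, so the series converges when |z + 2|² · 1 < 1, i.e. |z + 2| < √(1) = 1. So R = 1.

R = 1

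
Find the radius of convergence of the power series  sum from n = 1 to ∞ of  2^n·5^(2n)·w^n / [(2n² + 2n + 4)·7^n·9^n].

By the ratio test, |a_{n+1}/a_n| = [(2n² + 2n + 4)/(2(n+1)² + 2(n+1) + 4)] · 2·25/(7·9) → 50/63.
Convergence for |w| · 50/63 < 1, i.e. |w| < 63/50. So R = 63/50.

R = 63/50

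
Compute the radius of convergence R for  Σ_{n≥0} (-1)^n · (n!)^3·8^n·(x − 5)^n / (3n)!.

Apply the ratio test: |a_{n+1}| / |a_n| = (n+1)³/[(3n+1)·(3n+2)·(3n+3)] · 8, which tends to 8/27 as n → ∞.
Convergence for |x − 5| · 8/27 < 1, i.e. |x − 5| < 27/8. So R = 27/8.

R = 27/8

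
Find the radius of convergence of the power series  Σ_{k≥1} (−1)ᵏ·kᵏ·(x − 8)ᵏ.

R = 0

By the Cauchy root test, |a_k|^(1/k) = k → ∞.
Since the k-th root of |a_k| is unbounded, the series converges only at x = 8; R = 0.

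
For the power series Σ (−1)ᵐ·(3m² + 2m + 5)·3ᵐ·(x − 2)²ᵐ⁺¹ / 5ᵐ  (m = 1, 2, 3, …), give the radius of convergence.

Apply the ratio test: |a_{m+1}| / |a_m| = [(3(m+1)² + 2(m+1) + 5)/(3m² + 2m + 5)] · 3/5, which tends to 3/5 as m → ∞.
Since the exponent of (x − 2) increases by 2 each term, convergence requires |x − 2|² < 5/3, hence R = √15/3.

R = √15/3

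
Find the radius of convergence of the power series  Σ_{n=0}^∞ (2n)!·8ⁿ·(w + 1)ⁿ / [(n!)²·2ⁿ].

R = 1/16

The ratio of consecutive coefficients is (2n+1)·(2n+2)/(n+1)² · 8/2 → 16.
Hence the series converges for |w + 1| < 1/(16) = 1/16, so the radius of convergence is 1/16.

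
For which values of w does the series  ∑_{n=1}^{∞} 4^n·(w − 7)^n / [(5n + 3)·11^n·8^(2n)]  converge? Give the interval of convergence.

[-169, 183)

The ratio of consecutive coefficients is [(5n + 3)/(5(n+1) + 3)] · 4/(11·64) → 1/176.
Thus R = 1/(1/176) = 176.
At w = 183: the terms behave like c/n; limit comparison with the harmonic series gives divergence.
Endpoint w = -169: the terms alternate in sign and decrease monotonically to 0 in absolute value (size ~ c/n), so the alternating series test gives convergence.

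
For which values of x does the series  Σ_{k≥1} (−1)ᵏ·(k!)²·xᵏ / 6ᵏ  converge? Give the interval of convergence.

The ratio of consecutive coefficients is (k+1)² · 1/6 → ∞.
The ratio grows without bound, so the series diverges whenever x ≠ 0; it converges only at x = 0. R = 0.

{0}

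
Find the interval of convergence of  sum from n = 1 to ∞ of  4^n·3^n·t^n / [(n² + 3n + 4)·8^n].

[-2/3, 2/3]

Ratio test: |a_{n+1}/a_n| = [(n² + 3n + 4)/((n+1)² + 3(n+1) + 4)] · 4·3/8 → 3/2 as n → ∞.
The series converges when 3/2 · |t| < 1, giving R = 2/3.
When t = 2/3, the series is dominated by a constant times Σ 1/n², which converges (p = 2 > 1).
At t = -2/3: the terms are on the order of 1/n², so the series converges absolutely by comparison with the p-series (p = 2 > 1).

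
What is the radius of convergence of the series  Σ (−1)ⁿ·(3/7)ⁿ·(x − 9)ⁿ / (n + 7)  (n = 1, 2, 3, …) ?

R = 7/3

The ratio of consecutive coefficients is [(n + 7)/((n+1) + 7)] · 3/7 → 3/7.
Hence the series converges for |x − 9| < 1/(3/7) = 7/3, so the radius of convergence is 7/3.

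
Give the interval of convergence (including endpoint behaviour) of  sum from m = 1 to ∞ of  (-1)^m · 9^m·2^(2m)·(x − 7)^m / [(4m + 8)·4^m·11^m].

Apply the ratio test: |a_{m+1}| / |a_m| = [(4m + 8)/(4(m+1) + 8)] · 9·4/(4·11), which tends to 9/11 as m → ∞.
Hence the series converges for |x − 7| < 1/(9/11) = 11/9, so the radius of convergence is 11/9.
At x = 74/9: an alternating series whose terms decrease to 0 in absolute value, so it converges by the Leibniz criterion.
At x = 52/9: the terms behave like c/m; limit comparison with the harmonic series gives divergence.

(52/9, 74/9]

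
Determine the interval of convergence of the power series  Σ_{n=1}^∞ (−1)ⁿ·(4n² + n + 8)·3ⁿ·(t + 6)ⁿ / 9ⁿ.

(-9, -3)

The ratio of consecutive coefficients is [(4(n+1)² + (n+1) + 8)/(4n² + n + 8)] · 3/9 → 1/3.
The series converges when 1/3 · |t + 6| < 1, giving R = 3.
Endpoint t = -3: the n-th term does not approach 0; divergence by the term test.
Check t = -9: the terms have absolute value of order n², which does not tend to 0, so the series diverges by the divergence test.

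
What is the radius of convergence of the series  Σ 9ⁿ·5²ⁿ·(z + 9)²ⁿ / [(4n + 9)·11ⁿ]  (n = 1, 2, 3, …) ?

R = √11/15

By the ratio test, |a_{n+1}/a_n| = [(4n + 9)/(4(n+1) + 9)] · 9·25/11 → 225/11.
Successive powers of (z + 9) differ by 2, so the series converges when |z + 9|² · 225/11 < 1, i.e. |z + 9| < √(11/225). So R = √11/15.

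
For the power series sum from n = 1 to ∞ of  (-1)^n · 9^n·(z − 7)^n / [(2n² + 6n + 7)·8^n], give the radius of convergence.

R = 8/9

By the ratio test, |a_{n+1}/a_n| = [(2n² + 6n + 7)/(2(n+1)² + 6(n+1) + 7)] · 9/8 → 9/8.
Thus R = 1/(9/8) = 8/9.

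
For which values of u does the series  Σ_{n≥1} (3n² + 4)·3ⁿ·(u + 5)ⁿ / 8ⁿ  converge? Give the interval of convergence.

The ratio of consecutive coefficients is [(3(n+1)² + 4)/(3n² + 4)] · 3/8 → 3/8.
Thus R = 1/(3/8) = 8/3.
At u = -7/3: the terms have absolute value of order n², which does not tend to 0, so the series diverges by the divergence test.
Endpoint u = -23/3: the terms have absolute value of order n², which does not tend to 0, so the series diverges by the divergence test.

(-23/3, -7/3)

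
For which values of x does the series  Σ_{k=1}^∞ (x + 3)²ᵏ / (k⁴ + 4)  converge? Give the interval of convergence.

Apply the ratio test: |a_{k+1}| / |a_k| = (k⁴ + 4)/((k+1)⁴ + 4), which tends to 1 as k → ∞.
Successive powers of (x + 3) differ by 2, so the series converges when |x + 3|² · 1 < 1, i.e. |x + 3| < √(1) = 1. So R = 1.
When x = -2, the series is dominated by a constant times Σ 1/k⁴, which converges (p = 4 > 1).
Endpoint x = -4: the series is dominated by a constant times Σ 1/k⁴, which converges (p = 4 > 1).

[-4, -2]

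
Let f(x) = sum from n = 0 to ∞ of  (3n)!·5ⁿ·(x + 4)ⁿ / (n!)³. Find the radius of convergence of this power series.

R = 1/135

Apply the ratio test: |a_{n+1}| / |a_n| = (3n+1)·(3n+2)·(3n+3)/(n+1)³ · 5, which tends to 135 as n → ∞.
Hence the series converges for |x + 4| < 1/(135) = 1/135, so the radius of convergence is 1/135.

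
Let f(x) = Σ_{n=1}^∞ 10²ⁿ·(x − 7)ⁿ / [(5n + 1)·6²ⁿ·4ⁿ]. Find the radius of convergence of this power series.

By the ratio test, |a_{n+1}/a_n| = [(5n + 1)/(5(n+1) + 1)] · 100/(36·4) → 25/36.
The series converges when 25/36 · |x − 7| < 1, giving R = 36/25.

R = 36/25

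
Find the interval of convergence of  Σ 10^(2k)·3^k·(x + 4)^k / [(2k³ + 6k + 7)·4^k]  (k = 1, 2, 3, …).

By the ratio test, |a_{k+1}/a_k| = [(2k³ + 6k + 7)/(2(k+1)³ + 6(k+1) + 7)] · 100·3/4 → 75.
Convergence for |x + 4| · 75 < 1, i.e. |x + 4| < 1/75. So R = 1/75.
When x = -299/75, absolute convergence follows by limit comparison with Σ 1/k³.
Endpoint x = -301/75: the terms are on the order of 1/k³, so the series converges absolutely by comparison with the p-series (p = 3 > 1).

[-301/75, -299/75]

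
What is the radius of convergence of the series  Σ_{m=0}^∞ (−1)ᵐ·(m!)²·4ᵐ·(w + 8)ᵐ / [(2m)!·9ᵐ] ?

By the ratio test, |a_{m+1}/a_m| = (m+1)²/[(2m+1)·(2m+2)] · 4/9 → 1/9.
Hence the series converges for |w + 8| < 1/(1/9) = 9, so the radius of convergence is 9.

R = 9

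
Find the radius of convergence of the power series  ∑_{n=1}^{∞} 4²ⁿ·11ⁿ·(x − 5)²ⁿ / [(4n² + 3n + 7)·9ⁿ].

Ratio test: |a_{n+1}/a_n| = [(4n² + 3n + 7)/(4(n+1)² + 3(n+1) + 7)] · 16·11/9 → 176/9 as n → ∞.
Since the exponent of (x − 5) increases by 2 each term, convergence requires |x − 5|² < 9/176, hence R = 3√11/44.

R = 3√11/44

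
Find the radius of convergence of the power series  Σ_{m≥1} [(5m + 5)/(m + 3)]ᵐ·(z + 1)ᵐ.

Root test: |a_m|^(1/m) = (5m + 5)/(m + 3) → 5.
Thus R = 1/(5) = 1/5.

R = 1/5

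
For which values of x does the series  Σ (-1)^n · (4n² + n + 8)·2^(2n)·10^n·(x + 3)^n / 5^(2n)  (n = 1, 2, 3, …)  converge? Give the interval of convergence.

Apply the ratio test: |a_{n+1}| / |a_n| = [(4(n+1)² + (n+1) + 8)/(4n² + n + 8)] · 4·10/25, which tends to 8/5 as n → ∞.
Hence the series converges for |x + 3| < 1/(8/5) = 5/8, so the radius of convergence is 5/8.
Endpoint x = -19/8: the n-th term does not approach 0; divergence by the term test.
Check x = -29/8: the terms have absolute value of order n², which does not tend to 0, so the series diverges by the divergence test.

(-29/8, -19/8)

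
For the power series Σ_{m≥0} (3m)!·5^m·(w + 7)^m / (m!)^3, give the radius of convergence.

R = 1/135

The ratio of consecutive coefficients is (3m+1)·(3m+2)·(3m+3)/(m+1)³ · 5 → 135.
Thus R = 1/(135) = 1/135.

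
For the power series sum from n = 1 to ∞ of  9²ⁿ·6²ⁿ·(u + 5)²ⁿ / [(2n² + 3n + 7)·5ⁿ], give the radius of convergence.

Ratio test: |a_{n+1}/a_n| = [(2n² + 3n + 7)/(2(n+1)² + 3(n+1) + 7)] · 81·36/5 → 2916/5 as n → ∞.
Since the exponent of (u + 5) increases by 2 each term, convergence requires |u + 5|² < 5/2916, hence R = √5/54.

R = √5/54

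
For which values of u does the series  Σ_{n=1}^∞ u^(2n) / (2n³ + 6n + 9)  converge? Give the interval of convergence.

[-1, 1]

Ratio test: |a_{n+1}/a_n| = (2n³ + 6n + 9)/(2(n+1)³ + 6(n+1) + 9) → 1 as n → ∞.
Since the exponent of u increases by 2 each term, convergence requires |u|² < 1, hence R = 1.
Check u = 1: the terms are on the order of 1/n³, so the series converges absolutely by comparison with the p-series (p = 3 > 1).
When u = -1, the series is dominated by a constant times Σ 1/n³, which converges (p = 3 > 1).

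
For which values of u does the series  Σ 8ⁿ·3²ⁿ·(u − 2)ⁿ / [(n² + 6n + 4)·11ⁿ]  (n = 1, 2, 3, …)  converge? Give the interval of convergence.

[133/72, 155/72]

Apply the ratio test: |a_{n+1}| / |a_n| = [(n² + 6n + 4)/((n+1)² + 6(n+1) + 4)] · 8·9/11, which tends to 72/11 as n → ∞.
Thus R = 1/(72/11) = 11/72.
Endpoint u = 155/72: absolute convergence follows by limit comparison with Σ 1/n².
When u = 133/72, the terms are on the order of 1/n², so the series converges absolutely by comparison with the p-series (p = 2 > 1).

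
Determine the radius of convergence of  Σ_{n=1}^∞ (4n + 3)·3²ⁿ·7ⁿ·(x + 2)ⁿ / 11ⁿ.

R = 11/63

Apply the ratio test: |a_{n+1}| / |a_n| = [(4(n+1) + 3)/(4n + 3)] · 9·7/11, which tends to 63/11 as n → ∞.
Hence the series converges for |x + 2| < 1/(63/11) = 11/63, so the radius of convergence is 11/63.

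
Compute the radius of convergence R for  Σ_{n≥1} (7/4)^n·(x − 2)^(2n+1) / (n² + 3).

The ratio of consecutive coefficients is [(n² + 3)/((n+1)² + 3)] · 7/4 → 7/4.
Since the exponent of (x − 2) increases by 2 each term, convergence requires |x − 2|² < 4/7, hence R = 2√7/7.

R = 2√7/7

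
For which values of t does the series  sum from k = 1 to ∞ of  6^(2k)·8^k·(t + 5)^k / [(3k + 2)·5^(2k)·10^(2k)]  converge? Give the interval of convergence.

By the ratio test, |a_{k+1}/a_k| = [(3k + 2)/(3(k+1) + 2)] · 36·8/(25·100) → 72/625.
Thus R = 1/(72/625) = 625/72.
Check t = 265/72: the terms behave like c/k; limit comparison with the harmonic series gives divergence.
At t = -985/72: convergence follows from the alternating series test (terms decrease monotonically to 0).

[-985/72, 265/72)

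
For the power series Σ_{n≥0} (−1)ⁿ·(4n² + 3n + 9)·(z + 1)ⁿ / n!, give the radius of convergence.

R = ∞

The ratio of consecutive coefficients is (4(n+1)² + 3(n+1) + 9)/(4n² + 3n + 9) · 1/(n+1) → 0.
The ratio tends to 0 regardless of z, hence R = ∞.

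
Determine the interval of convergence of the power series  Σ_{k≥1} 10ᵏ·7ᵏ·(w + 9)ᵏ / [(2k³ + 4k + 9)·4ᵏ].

Ratio test: |a_{k+1}/a_k| = [(2k³ + 4k + 9)/(2(k+1)³ + 4(k+1) + 9)] · 10·7/4 → 35/2 as k → ∞.
Convergence for |w + 9| · 35/2 < 1, i.e. |w + 9| < 2/35. So R = 2/35.
Endpoint w = -313/35: absolute convergence follows by limit comparison with Σ 1/k³.
Endpoint w = -317/35: absolute convergence follows by limit comparison with Σ 1/k³.

[-317/35, -313/35]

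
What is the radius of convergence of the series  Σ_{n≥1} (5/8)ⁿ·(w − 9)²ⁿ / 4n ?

R = 2√10/5

Ratio test: |a_{n+1}/a_n| = [4n/4(n+1)] · 5/8 → 5/8 as n → ∞.
Since the exponent of (w − 9) increases by 2 each term, convergence requires |w − 9|² < 8/5, hence R = 2√10/5.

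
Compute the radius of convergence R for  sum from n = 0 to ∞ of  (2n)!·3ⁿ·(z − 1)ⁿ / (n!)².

R = 1/12

By the ratio test, |a_{n+1}/a_n| = (2n+1)·(2n+2)/(n+1)² · 3 → 12.
Thus R = 1/(12) = 1/12.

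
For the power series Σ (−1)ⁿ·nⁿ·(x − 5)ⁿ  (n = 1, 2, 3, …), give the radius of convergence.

R = 0

Applying the root test, |a_n|^(1/n) = n → ∞.
The root grows without bound, so R = 0 (convergence only at x = 5).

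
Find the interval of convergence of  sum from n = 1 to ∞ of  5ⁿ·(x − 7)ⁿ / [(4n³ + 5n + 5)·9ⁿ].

Ratio test: |a_{n+1}/a_n| = [(4n³ + 5n + 5)/(4(n+1)³ + 5(n+1) + 5)] · 5/9 → 5/9 as n → ∞.
Thus R = 1/(5/9) = 9/5.
At x = 44/5: the series is dominated by a constant times Σ 1/n³, which converges (p = 3 > 1).
Endpoint x = 26/5: the terms are on the order of 1/n³, so the series converges absolutely by comparison with the p-series (p = 3 > 1).

[26/5, 44/5]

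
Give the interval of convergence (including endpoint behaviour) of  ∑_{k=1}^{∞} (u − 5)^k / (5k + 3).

By the ratio test, |a_{k+1}/a_k| = (5k + 3)/(5(k+1) + 3) → 1.
So the series converges when |u − 5| < 1 and diverges when |u − 5| > 1; R = 1.
Check u = 6: comparison with the harmonic series Σ 1/k shows the series diverges.
Check u = 4: the terms alternate in sign and decrease monotonically to 0 in absolute value (size ~ c/k), so the alternating series test gives convergence.

[4, 6)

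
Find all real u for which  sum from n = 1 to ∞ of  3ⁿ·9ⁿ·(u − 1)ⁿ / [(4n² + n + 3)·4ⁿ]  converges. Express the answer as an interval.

[23/27, 31/27]

Ratio test: |a_{n+1}/a_n| = [(4n² + n + 3)/(4(n+1)² + (n+1) + 3)] · 3·9/4 → 27/4 as n → ∞.
Convergence for |u − 1| · 27/4 < 1, i.e. |u − 1| < 4/27. So R = 4/27.
Check u = 31/27: the series is dominated by a constant times Σ 1/n², which converges (p = 2 > 1).
When u = 23/27, absolute convergence follows by limit comparison with Σ 1/n².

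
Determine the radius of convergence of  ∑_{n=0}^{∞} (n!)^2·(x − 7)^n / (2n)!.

R = 4

Apply the ratio test: |a_{n+1}| / |a_n| = (n+1)²/[(2n+1)·(2n+2)], which tends to 1/4 as n → ∞.
The series converges when 1/4 · |x − 7| < 1, giving R = 4.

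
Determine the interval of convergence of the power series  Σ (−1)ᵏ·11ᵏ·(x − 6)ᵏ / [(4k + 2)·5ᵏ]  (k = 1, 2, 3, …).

Apply the ratio test: |a_{k+1}| / |a_k| = [(4k + 2)/(4(k+1) + 2)] · 11/5, which tends to 11/5 as k → ∞.
Convergence for |x − 6| · 11/5 < 1, i.e. |x − 6| < 5/11. So R = 5/11.
When x = 71/11, an alternating series whose terms decrease to 0 in absolute value, so it converges by the Leibniz criterion.
Endpoint x = 61/11: the terms behave like c/k; limit comparison with the harmonic series gives divergence.

(61/11, 71/11]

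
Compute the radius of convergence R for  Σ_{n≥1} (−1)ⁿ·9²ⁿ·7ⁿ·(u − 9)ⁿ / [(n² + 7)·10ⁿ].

By the ratio test, |a_{n+1}/a_n| = [(n² + 7)/((n+1)² + 7)] · 81·7/10 → 567/10.
Thus R = 1/(567/10) = 10/567.

R = 10/567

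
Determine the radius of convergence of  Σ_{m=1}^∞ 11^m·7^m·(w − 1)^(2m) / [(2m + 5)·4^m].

Apply the ratio test: |a_{m+1}| / |a_m| = [(2m + 5)/(2(m+1) + 5)] · 11·7/4, which tends to 77/4 as m → ∞.
Writing y = (w − 1)², the series in y has radius 4/77, so |w − 1| < √(4/77) and R = 2√77/77.

R = 2√77/77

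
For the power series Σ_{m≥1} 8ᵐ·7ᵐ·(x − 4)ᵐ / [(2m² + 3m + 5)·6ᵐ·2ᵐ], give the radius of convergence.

R = 3/14

The ratio of consecutive coefficients is [(2m² + 3m + 5)/(2(m+1)² + 3(m+1) + 5)] · 8·7/(6·2) → 14/3.
The series converges when 14/3 · |x − 4| < 1, giving R = 3/14.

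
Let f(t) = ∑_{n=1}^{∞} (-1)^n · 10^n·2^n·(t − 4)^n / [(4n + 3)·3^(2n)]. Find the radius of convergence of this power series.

Apply the ratio test: |a_{n+1}| / |a_n| = [(4n + 3)/(4(n+1) + 3)] · 10·2/9, which tends to 20/9 as n → ∞.
Convergence for |t − 4| · 20/9 < 1, i.e. |t − 4| < 9/20. So R = 9/20.

R = 9/20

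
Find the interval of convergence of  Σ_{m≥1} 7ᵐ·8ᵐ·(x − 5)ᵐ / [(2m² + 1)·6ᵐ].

Ratio test: |a_{m+1}/a_m| = [(2m² + 1)/(2(m+1)² + 1)] · 7·8/6 → 28/3 as m → ∞.
Hence the series converges for |x − 5| < 1/(28/3) = 3/28, so the radius of convergence is 3/28.
At x = 143/28: the terms are on the order of 1/m², so the series converges absolutely by comparison with the p-series (p = 2 > 1).
When x = 137/28, absolute convergence follows by limit comparison with Σ 1/m².

[137/28, 143/28]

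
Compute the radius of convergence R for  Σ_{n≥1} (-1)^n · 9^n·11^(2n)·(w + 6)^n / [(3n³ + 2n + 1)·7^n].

R = 7/1089

Apply the ratio test: |a_{n+1}| / |a_n| = [(3n³ + 2n + 1)/(3(n+1)³ + 2(n+1) + 1)] · 9·121/7, which tends to 1089/7 as n → ∞.
Hence the series converges for |w + 6| < 1/(1089/7) = 7/1089, so the radius of convergence is 7/1089.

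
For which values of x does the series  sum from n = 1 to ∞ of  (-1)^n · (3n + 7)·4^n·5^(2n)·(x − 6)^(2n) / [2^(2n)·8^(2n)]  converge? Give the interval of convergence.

(22/5, 38/5)

Apply the ratio test: |a_{n+1}| / |a_n| = [(3(n+1) + 7)/(3n + 7)] · 4·25/(4·64), which tends to 25/64 as n → ∞.
Successive powers of (x − 6) differ by 2, so the series converges when |x − 6|² · 25/64 < 1, i.e. |x − 6| < √(64/25) = 8/5. So R = 8/5.
Endpoint x = 38/5: the terms have absolute value of order n, which does not tend to 0, so the series diverges by the divergence test.
When x = 22/5, the n-th term does not approach 0; divergence by the term test.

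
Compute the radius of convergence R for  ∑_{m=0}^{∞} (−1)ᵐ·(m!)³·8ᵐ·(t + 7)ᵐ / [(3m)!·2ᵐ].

R = 27/4

Apply the ratio test: |a_{m+1}| / |a_m| = (m+1)³/[(3m+1)·(3m+2)·(3m+3)] · 8/2, which tends to 4/27 as m → ∞.
Hence the series converges for |t + 7| < 1/(4/27) = 27/4, so the radius of convergence is 27/4.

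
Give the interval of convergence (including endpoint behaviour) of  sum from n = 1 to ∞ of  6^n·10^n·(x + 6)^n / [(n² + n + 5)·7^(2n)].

[-409/60, -311/60]

By the ratio test, |a_{n+1}/a_n| = [(n² + n + 5)/((n+1)² + (n+1) + 5)] · 6·10/49 → 60/49.
Thus R = 1/(60/49) = 49/60.
When x = -311/60, the terms are on the order of 1/n², so the series converges absolutely by comparison with the p-series (p = 2 > 1).
When x = -409/60, the series is dominated by a constant times Σ 1/n², which converges (p = 2 > 1).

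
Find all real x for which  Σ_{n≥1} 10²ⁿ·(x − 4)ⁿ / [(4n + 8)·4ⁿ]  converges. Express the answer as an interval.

[99/25, 101/25)

Ratio test: |a_{n+1}/a_n| = [(4n + 8)/(4(n+1) + 8)] · 100/4 → 25 as n → ∞.
Hence the series converges for |x − 4| < 1/(25) = 1/25, so the radius of convergence is 1/25.
Check x = 101/25: the terms are asymptotic to a nonzero constant times 1/n, so the series diverges by limit comparison with Σ 1/n.
At x = 99/25: an alternating series whose terms decrease to 0 in absolute value, so it converges by the Leibniz criterion.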